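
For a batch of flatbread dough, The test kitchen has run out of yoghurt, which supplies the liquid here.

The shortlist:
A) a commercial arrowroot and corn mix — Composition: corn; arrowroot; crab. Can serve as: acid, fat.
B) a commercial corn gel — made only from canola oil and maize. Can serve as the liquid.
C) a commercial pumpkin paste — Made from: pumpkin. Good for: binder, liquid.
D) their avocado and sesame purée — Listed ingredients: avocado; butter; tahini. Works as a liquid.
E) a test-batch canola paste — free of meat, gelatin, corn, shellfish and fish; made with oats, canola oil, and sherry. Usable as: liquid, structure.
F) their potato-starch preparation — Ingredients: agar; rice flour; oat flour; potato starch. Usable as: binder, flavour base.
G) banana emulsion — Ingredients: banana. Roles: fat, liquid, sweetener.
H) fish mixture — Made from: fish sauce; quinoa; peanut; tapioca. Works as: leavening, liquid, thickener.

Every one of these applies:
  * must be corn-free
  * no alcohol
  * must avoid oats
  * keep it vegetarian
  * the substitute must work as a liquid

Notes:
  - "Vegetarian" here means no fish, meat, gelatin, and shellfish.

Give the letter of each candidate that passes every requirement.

C, D, G

A: not usable as a liquid; has crab, so not vegetarian (and 1 more) — out
B: has maize, so not corn-free — reject
C: no alcohol, no corn — valid
D: only butter, tahini and avocado; none excluded — valid
E: has sherry, so not alcohol-free; has oats, so not oat-free — no
F: not usable as a liquid; has oat flour, so not oat-free — reject
G: every rule checks out — OK
H: has fish sauce, so not vegetarian — reject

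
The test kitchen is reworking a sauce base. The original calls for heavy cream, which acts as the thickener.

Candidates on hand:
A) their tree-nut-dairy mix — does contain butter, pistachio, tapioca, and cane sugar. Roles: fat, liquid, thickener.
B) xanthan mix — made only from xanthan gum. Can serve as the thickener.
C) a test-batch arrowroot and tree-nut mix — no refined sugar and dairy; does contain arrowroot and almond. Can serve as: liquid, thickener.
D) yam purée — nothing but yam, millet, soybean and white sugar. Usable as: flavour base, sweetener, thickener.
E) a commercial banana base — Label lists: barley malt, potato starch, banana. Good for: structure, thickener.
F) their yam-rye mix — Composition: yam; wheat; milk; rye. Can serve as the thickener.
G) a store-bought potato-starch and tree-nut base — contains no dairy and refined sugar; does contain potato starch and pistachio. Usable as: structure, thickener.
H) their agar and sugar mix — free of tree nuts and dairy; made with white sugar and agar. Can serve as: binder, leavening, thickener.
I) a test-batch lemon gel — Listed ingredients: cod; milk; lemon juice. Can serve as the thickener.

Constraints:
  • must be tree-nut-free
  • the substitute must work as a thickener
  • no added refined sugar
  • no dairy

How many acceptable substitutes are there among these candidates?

A: has butter, so not dairy-free; has pistachio, so not tree-nut-free (and 1 more) — no
B: only xanthan gum; none excluded — OK
C: has almond, so not tree-nut-free — no
D: has white sugar, so not no-added-sugar — reject
E: all constraints satisfied — valid
F: has milk, so not dairy-free — reject
G: has pistachio, so not tree-nut-free — no
H: has white sugar, so not no-added-sugar — no
I: has milk, so not dairy-free — out

2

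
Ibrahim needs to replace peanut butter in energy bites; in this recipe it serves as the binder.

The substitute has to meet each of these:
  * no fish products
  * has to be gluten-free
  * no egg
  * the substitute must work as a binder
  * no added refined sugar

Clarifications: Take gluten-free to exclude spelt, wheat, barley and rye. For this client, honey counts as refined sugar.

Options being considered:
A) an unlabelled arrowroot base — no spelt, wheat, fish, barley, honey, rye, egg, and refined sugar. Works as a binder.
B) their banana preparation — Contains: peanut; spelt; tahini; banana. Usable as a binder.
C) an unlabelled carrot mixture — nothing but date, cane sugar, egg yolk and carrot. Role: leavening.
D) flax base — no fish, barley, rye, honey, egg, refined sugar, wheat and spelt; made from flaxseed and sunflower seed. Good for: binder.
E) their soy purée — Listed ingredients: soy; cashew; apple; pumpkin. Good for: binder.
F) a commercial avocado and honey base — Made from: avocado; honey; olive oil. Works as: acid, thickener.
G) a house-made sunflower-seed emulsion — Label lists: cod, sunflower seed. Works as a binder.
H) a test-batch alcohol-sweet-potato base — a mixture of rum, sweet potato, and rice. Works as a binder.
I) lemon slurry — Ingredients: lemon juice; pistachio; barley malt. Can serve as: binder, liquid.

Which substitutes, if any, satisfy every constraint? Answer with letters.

A: no fish, no egg — valid
B: has spelt, so not gluten-free — no
C: not usable as a binder; has egg yolk, so not egg-free (and 1 more) — reject
D: works as a binder, gluten-free, no egg — OK
E: soy and cashew etc. — none of it excluded — valid
F: not usable as a binder; has honey, so not no-added-sugar — reject
G: has cod, so not fish-free — reject
H: nothing on the exclusion list — keep
I: has barley malt, so not gluten-free — no

A, D, E, H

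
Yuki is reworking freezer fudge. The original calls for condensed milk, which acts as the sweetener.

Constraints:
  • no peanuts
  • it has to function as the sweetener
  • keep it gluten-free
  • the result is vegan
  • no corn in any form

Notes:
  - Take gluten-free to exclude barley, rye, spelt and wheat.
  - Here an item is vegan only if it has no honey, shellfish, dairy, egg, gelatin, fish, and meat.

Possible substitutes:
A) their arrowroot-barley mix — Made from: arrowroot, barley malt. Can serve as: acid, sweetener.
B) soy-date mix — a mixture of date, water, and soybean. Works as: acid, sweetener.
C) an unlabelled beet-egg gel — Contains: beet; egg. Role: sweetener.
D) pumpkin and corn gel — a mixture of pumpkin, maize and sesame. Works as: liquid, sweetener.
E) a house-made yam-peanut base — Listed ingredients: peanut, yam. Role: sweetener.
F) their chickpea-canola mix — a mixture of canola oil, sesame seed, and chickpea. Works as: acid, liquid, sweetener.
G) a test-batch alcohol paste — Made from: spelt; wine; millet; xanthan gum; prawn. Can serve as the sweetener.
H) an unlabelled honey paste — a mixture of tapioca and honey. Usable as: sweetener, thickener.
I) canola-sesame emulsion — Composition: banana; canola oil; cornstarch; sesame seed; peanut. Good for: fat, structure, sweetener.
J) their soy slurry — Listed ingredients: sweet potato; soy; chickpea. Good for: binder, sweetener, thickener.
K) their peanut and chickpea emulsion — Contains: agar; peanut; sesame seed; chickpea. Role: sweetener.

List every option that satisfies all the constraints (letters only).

B, F, J

A: has barley malt, so not gluten-free — no
B: only soybean, date, and water; none excluded — OK
C: has egg, so not vegan — no
D: has maize, so not corn-free — no
E: has peanut, so not peanut-free — no
F: works as a sweetener, vegan, no peanut — OK
G: has spelt, so not gluten-free; has prawn, so not vegan — no
H: has honey, so not vegan — reject
I: has cornstarch, so not corn-free; has peanut, so not peanut-free — no
J: only soy, chickpea, and sweet potato; none excluded — keep
K: has peanut, so not peanut-free — no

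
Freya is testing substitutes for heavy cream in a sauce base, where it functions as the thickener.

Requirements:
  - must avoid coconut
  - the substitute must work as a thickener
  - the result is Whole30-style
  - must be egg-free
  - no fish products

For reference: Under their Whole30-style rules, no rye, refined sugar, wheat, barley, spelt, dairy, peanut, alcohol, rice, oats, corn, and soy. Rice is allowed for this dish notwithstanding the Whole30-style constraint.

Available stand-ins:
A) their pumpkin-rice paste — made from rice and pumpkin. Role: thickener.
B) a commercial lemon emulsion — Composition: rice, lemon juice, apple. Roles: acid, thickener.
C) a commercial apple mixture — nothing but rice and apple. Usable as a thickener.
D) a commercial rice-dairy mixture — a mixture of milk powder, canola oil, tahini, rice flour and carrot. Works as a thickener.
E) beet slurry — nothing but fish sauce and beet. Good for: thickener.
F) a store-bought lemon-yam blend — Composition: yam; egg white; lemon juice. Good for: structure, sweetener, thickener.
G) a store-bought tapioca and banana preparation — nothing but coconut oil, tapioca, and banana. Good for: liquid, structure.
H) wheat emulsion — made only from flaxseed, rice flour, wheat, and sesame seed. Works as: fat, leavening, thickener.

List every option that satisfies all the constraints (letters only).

A: rice is permitted under the Whole30-style carve-out; nothing else excluded — OK
B: rice is permitted under the Whole30-style carve-out; nothing else excluded — valid
C: rice is permitted under the Whole30-style carve-out; nothing else excluded — keep
D: has milk powder, so not Whole30-style — reject
E: has fish sauce, so not fish-free — out
F: has egg white, so not egg-free — out
G: not usable as a thickener; has coconut oil, so not coconut-free — out
H: has wheat, so not Whole30-style — reject

A, B, C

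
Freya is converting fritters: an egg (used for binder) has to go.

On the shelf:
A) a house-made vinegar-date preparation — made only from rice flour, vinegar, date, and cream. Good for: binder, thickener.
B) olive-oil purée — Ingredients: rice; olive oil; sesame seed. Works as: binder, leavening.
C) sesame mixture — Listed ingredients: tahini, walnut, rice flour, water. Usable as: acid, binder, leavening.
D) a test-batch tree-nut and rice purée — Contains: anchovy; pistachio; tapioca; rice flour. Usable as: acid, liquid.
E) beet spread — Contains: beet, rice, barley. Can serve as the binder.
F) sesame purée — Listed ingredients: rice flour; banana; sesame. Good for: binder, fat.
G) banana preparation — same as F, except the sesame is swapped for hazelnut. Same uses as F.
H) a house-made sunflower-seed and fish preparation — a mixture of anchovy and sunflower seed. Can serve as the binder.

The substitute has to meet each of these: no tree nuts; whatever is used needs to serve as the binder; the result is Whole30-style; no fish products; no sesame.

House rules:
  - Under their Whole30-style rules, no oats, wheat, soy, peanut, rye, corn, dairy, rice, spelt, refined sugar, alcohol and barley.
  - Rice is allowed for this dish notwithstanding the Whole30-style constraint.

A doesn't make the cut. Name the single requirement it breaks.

usable as a binder: satisfied
Whole30-style: has cream — fails
sesame-free: satisfied
tree-nut-free: satisfied
fish-free: satisfied

Whole30-style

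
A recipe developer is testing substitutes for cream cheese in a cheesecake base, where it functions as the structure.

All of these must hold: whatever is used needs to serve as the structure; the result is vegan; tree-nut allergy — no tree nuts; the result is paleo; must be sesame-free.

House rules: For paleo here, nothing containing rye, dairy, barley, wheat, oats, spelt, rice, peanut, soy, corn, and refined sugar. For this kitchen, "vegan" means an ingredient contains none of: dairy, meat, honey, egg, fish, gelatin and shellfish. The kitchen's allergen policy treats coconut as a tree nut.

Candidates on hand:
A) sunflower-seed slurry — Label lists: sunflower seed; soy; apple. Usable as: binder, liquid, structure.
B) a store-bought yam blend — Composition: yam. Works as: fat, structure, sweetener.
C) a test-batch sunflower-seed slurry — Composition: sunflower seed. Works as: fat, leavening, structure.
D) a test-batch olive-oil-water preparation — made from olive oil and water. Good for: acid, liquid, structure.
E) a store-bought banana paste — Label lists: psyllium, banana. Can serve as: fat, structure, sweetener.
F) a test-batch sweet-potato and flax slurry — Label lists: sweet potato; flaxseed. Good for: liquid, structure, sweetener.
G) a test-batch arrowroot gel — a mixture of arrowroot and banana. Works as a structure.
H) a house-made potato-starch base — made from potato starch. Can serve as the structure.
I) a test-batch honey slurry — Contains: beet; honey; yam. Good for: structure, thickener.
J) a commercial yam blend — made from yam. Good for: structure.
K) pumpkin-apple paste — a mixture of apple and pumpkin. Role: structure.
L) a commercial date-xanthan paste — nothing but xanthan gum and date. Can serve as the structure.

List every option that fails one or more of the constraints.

A: has soy, so not paleo — no
B: only yam; none excluded — OK
C: nothing on the exclusion list — keep
D: paleo, no sesame — OK
E: nothing on the exclusion list — OK
F: only flaxseed and sweet potato; none excluded — OK
G: nothing on the exclusion list — valid
H: only potato starch; none excluded — keep
I: has honey, so not vegan — out
J: works as a structure, no sesame, tree-nut-free — keep
K: only pumpkin and apple; none excluded — keep
L: works as a structure, tree-nut-free, paleo — valid

A, I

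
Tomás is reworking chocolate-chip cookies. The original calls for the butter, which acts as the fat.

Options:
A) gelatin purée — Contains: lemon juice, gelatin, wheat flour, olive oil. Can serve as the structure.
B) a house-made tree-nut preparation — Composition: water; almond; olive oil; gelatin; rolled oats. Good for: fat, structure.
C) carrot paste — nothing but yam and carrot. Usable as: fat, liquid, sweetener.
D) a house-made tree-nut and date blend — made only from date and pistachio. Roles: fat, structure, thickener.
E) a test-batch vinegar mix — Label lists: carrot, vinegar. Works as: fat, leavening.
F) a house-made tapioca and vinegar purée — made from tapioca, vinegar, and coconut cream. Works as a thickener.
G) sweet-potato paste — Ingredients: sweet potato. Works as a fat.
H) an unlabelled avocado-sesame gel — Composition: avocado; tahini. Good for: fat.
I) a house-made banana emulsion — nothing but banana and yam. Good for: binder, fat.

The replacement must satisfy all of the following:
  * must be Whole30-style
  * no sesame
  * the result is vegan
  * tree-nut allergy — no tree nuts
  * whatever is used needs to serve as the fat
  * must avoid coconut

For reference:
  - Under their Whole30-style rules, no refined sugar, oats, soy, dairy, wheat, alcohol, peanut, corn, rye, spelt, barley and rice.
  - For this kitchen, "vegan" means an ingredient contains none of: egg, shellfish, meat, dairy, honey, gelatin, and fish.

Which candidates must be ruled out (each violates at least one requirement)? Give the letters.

A: not usable as a fat; has wheat flour, so not Whole30-style (and 1 more) — out
B: has rolled oats, so not Whole30-style; has gelatin, so not vegan (and 1 more) — out
C: all constraints satisfied — valid
D: has pistachio, so not tree-nut-free — no
E: only vinegar and carrot; none excluded — valid
F: not usable as a fat; has coconut cream, so not coconut-free — reject
G: only sweet potato; none excluded — OK
H: has tahini, so not sesame-free — no
I: all constraints satisfied — keep

A, B, D, F, H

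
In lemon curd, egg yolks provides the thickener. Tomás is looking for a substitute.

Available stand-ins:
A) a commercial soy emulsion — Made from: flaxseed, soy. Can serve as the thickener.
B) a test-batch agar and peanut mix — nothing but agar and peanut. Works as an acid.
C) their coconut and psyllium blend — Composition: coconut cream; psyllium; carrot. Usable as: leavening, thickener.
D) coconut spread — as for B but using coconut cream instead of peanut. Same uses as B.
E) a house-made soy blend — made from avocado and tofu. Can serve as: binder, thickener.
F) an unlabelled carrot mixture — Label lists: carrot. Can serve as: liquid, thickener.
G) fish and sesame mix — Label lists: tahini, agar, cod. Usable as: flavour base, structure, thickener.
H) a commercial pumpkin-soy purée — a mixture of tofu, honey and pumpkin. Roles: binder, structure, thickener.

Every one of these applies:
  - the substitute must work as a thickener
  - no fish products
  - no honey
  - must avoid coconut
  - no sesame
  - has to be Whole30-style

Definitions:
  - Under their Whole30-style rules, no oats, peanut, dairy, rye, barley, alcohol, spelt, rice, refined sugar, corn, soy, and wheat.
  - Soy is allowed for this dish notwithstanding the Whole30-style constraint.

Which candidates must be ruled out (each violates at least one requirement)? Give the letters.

A: soy is permitted under the Whole30-style carve-out; nothing else excluded — valid
B: not usable as a thickener; has peanut, so not Whole30-style — out
C: has coconut cream, so not coconut-free — no
D: not usable as a thickener; has coconut cream, so not coconut-free — reject
E: soy is permitted under the Whole30-style carve-out; nothing else excluded — keep
F: nothing on the exclusion list — keep
G: has cod, so not fish-free; has tahini, so not sesame-free — out
H: has honey, so not honey-free — out

B, C, D, G, H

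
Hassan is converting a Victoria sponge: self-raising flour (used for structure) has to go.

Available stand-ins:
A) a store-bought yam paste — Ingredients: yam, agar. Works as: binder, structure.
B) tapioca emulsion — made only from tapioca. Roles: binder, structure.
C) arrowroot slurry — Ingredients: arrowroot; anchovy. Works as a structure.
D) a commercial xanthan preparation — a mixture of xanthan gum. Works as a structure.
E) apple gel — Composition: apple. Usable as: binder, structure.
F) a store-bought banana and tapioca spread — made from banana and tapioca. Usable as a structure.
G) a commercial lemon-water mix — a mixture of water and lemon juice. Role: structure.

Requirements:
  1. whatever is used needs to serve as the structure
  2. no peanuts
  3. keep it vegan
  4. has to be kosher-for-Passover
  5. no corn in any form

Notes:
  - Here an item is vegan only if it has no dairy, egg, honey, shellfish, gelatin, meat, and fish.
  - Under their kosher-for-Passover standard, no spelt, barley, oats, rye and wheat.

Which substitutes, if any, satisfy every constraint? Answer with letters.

A, B, D, E, F, G

A: works as a structure, vegan, kosher-for-Passover — OK
B: only tapioca; none excluded — OK
C: has anchovy, so not vegan — no
D: every rule checks out — OK
E: works as a structure, no peanut, vegan — valid
F: nothing on the exclusion list — valid
G: every rule checks out — valid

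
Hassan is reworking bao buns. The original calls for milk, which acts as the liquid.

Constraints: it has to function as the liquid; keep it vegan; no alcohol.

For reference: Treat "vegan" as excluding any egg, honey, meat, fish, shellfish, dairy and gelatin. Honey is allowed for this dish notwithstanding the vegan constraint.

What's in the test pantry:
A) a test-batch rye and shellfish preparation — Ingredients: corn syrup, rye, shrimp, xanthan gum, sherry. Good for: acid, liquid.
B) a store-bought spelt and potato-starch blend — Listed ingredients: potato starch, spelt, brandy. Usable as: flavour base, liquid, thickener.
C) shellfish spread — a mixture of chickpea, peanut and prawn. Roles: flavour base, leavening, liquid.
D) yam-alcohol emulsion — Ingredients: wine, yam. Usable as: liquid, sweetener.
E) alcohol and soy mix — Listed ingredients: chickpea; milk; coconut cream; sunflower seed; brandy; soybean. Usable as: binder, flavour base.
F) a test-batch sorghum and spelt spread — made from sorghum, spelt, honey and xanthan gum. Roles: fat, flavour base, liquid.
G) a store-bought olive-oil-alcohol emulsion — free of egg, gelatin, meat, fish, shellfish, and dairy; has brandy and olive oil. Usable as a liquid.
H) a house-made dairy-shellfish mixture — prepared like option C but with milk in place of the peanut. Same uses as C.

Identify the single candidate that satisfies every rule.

A: has shrimp, so not vegan; has sherry, so not alcohol-free — out
B: has brandy, so not alcohol-free — out
C: has prawn, so not vegan — out
D: has wine, so not alcohol-free — no
E: not usable as a liquid; has milk, so not vegan (and 1 more) — no
F: honey is permitted under the vegan carve-out; nothing else excluded — keep
G: has brandy, so not alcohol-free — out
H: has milk, so not vegan — no

F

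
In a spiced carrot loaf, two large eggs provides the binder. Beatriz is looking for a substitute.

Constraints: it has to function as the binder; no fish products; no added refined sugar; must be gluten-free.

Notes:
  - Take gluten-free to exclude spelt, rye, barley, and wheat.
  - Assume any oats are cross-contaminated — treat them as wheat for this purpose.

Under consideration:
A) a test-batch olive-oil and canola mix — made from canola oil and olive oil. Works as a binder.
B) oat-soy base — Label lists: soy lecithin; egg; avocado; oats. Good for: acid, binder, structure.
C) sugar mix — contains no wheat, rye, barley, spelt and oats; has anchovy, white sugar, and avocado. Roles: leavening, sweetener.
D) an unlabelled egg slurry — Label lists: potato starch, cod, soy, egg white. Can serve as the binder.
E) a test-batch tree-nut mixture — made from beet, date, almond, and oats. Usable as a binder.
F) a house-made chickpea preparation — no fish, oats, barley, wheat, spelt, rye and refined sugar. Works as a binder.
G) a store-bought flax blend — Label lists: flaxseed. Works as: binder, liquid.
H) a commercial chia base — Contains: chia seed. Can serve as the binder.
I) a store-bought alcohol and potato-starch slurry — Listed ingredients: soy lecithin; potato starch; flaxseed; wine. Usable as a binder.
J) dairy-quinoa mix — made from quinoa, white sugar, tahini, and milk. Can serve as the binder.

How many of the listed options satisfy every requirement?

A: only canola oil and olive oil; none excluded — valid
B: has oats, so not gluten-free — out
C: not usable as a binder; has white sugar, so not no-added-sugar (and 1 more) — no
D: has cod, so not fish-free — no
E: has oats, so not gluten-free — reject
F: gluten-free, no refined sugar — OK
G: works as a binder, gluten-free, no fish — OK
H: only chia seed; none excluded — keep
I: no refined sugar, no fish — keep
J: has white sugar, so not no-added-sugar — no

5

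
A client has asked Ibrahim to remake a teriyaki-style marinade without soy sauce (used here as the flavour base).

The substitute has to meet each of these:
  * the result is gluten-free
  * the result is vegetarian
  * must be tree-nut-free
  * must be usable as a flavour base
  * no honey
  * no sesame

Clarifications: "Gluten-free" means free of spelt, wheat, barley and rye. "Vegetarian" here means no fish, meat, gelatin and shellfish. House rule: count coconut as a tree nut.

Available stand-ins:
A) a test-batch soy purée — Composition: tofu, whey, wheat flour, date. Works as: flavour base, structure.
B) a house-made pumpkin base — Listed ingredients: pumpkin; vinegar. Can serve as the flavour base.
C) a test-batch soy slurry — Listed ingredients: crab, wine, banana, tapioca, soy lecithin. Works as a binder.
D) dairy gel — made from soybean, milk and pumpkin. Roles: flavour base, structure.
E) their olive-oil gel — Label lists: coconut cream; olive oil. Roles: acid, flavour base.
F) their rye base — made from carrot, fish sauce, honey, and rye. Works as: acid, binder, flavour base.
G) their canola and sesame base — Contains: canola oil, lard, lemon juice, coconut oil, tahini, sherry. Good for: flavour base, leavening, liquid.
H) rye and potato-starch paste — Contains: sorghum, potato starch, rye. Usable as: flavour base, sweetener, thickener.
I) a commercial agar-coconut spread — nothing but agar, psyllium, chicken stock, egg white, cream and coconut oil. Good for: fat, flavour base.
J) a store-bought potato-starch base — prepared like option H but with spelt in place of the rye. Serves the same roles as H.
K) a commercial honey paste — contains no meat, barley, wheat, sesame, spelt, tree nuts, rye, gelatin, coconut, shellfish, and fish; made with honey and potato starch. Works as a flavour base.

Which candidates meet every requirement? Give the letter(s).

A: has wheat flour, so not gluten-free — reject
B: only vinegar and pumpkin; none excluded — OK
C: not usable as a flavour base; has crab, so not vegetarian — reject
D: only milk, soybean and pumpkin; none excluded — valid
E: has coconut cream, so not tree-nut-free — out
F: has rye, so not gluten-free; has fish sauce, so not vegetarian (and 1 more) — no
G: has lard, so not vegetarian; has coconut oil, so not tree-nut-free (and 1 more) — out
H: has rye, so not gluten-free — out
I: has chicken stock, so not vegetarian; has coconut oil, so not tree-nut-free — no
J: has spelt, so not gluten-free — reject
K: has honey, so not honey-free — reject

B, D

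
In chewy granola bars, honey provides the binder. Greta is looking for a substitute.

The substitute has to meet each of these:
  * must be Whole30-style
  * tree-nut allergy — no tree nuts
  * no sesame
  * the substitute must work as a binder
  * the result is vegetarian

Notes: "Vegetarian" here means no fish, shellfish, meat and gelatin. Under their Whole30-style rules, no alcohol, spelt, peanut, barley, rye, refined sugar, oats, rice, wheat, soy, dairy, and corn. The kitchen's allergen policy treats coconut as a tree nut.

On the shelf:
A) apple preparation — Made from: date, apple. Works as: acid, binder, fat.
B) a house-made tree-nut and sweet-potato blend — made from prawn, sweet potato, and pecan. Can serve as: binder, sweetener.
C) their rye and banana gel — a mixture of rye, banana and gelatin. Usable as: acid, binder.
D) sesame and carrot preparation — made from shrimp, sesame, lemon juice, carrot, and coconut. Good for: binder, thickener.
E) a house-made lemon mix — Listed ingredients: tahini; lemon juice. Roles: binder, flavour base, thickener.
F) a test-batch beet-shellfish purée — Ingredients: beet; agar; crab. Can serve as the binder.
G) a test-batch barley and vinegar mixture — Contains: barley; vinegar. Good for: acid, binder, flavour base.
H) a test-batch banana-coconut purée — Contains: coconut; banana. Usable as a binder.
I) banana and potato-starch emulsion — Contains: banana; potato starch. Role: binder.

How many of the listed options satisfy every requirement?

2

A: tree-nut-free, Whole30-style — valid
B: has prawn, so not vegetarian; has pecan, so not tree-nut-free — reject
C: has gelatin, so not vegetarian; has rye, so not Whole30-style — reject
D: has shrimp, so not vegetarian; has coconut, so not tree-nut-free (and 1 more) — reject
E: has tahini, so not sesame-free — reject
F: has crab, so not vegetarian — no
G: has barley, so not Whole30-style — no
H: has coconut, so not tree-nut-free — out
I: all constraints satisfied — valid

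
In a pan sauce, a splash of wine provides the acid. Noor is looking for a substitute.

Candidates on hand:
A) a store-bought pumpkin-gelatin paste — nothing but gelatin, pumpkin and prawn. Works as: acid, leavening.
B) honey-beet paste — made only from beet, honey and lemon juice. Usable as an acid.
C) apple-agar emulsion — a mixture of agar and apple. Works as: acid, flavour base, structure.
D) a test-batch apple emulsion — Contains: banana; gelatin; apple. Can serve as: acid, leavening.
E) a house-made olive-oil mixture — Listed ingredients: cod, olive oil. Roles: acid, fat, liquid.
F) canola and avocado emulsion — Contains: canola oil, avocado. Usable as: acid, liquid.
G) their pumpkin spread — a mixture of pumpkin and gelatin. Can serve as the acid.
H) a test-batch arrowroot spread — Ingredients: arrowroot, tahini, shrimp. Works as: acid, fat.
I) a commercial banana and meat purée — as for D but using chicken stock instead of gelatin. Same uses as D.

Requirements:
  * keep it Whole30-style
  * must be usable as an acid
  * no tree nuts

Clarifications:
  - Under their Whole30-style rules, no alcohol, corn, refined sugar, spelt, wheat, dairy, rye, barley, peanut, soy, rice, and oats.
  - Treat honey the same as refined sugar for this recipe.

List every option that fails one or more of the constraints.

A: no tree nuts, Whole30-style — keep
B: has honey, so not Whole30-style — reject
C: Whole30-style, no tree nuts — valid
D: works as an acid, Whole30-style, no tree nuts — valid
E: only cod and olive oil; none excluded — OK
F: works as an acid, no tree nuts, Whole30-style — keep
G: no tree nuts, Whole30-style — OK
H: works as an acid, Whole30-style, no tree nuts — valid
I: only chicken stock, apple and banana; none excluded — OK

B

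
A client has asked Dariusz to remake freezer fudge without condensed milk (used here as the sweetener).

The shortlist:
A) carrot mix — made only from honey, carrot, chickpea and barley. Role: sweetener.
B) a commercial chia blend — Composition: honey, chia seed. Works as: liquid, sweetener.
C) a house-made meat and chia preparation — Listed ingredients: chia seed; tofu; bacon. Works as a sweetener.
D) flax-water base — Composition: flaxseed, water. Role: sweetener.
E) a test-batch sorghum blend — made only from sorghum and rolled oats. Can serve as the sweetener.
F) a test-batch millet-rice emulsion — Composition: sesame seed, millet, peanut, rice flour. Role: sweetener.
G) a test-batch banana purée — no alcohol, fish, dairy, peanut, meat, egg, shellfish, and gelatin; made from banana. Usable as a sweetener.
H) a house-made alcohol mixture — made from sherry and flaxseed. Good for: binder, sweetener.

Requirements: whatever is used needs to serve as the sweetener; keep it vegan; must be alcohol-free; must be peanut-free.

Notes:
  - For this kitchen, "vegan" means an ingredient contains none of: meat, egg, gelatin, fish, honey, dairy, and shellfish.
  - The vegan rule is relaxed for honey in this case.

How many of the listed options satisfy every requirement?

5

A: honey is permitted under the vegan carve-out; nothing else excluded — OK
B: honey is permitted under the vegan carve-out; nothing else excluded — keep
C: has bacon, so not vegan — out
D: only water and flaxseed; none excluded — OK
E: no alcohol, vegan — keep
F: has peanut, so not peanut-free — out
G: works as a sweetener, no alcohol, vegan — keep
H: has sherry, so not alcohol-free — reject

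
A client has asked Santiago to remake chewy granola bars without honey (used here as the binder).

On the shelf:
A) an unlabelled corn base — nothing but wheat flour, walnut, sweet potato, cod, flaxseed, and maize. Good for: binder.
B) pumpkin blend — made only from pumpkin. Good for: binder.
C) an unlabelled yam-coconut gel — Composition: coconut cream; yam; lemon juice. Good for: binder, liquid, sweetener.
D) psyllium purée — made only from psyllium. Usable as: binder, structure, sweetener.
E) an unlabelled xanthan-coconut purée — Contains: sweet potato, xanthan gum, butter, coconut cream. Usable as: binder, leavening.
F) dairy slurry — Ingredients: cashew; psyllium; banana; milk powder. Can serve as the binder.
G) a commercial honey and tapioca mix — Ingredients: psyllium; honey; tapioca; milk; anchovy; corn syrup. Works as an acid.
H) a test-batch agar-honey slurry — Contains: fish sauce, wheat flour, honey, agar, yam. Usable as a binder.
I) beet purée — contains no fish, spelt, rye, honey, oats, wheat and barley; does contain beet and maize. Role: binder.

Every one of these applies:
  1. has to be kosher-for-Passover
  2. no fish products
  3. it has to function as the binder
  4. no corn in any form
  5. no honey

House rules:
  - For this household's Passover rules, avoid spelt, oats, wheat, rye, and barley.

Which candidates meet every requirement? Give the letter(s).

A: has wheat flour, so not kosher-for-Passover; has cod, so not fish-free (and 1 more) — out
B: nothing on the exclusion list — keep
C: works as a binder, no corn, kosher-for-Passover — valid
D: works as a binder, no corn, no fish — valid
E: coconut cream and butter etc. — none of it excluded — valid
F: nothing on the exclusion list — OK
G: not usable as a binder; has honey, so not honey-free (and 2 more) — out
H: has wheat flour, so not kosher-for-Passover; has honey, so not honey-free (and 1 more) — reject
I: has maize, so not corn-free — no

B, C, D, E, F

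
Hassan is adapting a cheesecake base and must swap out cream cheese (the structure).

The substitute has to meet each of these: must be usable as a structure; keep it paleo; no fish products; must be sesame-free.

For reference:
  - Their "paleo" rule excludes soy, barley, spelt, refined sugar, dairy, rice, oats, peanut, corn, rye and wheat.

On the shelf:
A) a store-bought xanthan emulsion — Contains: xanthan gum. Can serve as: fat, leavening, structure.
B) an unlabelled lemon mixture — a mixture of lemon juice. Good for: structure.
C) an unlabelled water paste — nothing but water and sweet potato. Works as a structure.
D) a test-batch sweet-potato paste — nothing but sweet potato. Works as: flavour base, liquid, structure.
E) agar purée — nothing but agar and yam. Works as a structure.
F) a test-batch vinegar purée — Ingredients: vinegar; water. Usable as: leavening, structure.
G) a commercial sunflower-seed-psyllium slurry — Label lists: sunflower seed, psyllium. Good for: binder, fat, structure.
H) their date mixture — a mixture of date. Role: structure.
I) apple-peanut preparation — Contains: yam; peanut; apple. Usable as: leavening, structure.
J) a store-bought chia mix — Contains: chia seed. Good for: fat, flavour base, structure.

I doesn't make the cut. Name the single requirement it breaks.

paleo

usable as a structure: satisfied
paleo: has peanut — fails
fish-free: satisfied
sesame-free: satisfied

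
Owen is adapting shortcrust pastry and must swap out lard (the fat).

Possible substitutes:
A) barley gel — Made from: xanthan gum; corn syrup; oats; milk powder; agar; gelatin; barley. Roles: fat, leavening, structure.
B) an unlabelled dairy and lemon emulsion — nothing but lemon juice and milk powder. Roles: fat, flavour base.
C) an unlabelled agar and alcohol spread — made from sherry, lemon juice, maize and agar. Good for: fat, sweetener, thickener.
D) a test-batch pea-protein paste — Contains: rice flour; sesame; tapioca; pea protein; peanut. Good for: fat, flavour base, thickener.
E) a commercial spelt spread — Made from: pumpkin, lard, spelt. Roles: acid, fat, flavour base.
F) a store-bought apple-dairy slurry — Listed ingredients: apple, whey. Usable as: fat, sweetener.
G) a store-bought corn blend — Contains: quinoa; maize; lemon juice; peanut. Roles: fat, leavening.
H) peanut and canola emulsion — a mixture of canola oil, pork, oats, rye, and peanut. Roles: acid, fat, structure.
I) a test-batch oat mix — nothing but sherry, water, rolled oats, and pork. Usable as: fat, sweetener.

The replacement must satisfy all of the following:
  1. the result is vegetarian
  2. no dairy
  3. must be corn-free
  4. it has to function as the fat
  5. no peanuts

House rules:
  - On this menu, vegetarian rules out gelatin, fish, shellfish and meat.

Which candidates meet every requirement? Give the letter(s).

A: has gelatin, so not vegetarian; has milk powder, so not dairy-free (and 1 more) — reject
B: has milk powder, so not dairy-free — no
C: has maize, so not corn-free — reject
D: has peanut, so not peanut-free — out
E: has lard, so not vegetarian — no
F: has whey, so not dairy-free — reject
G: has maize, so not corn-free; has peanut, so not peanut-free — no
H: has pork, so not vegetarian; has peanut, so not peanut-free — reject
I: has pork, so not vegetarian — reject

none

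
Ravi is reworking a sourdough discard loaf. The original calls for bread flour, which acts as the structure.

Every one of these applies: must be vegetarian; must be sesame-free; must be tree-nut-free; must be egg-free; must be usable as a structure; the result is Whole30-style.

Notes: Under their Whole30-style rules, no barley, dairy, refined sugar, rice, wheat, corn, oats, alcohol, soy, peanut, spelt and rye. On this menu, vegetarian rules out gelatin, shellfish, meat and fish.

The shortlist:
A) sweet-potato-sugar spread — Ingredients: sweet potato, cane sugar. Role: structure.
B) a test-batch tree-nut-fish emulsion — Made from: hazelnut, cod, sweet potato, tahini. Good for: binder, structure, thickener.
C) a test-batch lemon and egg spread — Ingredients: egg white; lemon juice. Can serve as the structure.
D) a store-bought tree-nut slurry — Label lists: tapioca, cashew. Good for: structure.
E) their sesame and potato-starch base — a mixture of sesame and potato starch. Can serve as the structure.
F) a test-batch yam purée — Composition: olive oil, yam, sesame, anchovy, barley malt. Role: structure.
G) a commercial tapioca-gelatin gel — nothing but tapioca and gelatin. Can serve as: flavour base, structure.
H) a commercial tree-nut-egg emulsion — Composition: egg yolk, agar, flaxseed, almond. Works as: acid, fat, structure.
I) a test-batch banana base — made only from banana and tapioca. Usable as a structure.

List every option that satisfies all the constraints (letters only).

I

A: has cane sugar, so not Whole30-style — reject
B: has cod, so not vegetarian; has hazelnut, so not tree-nut-free (and 1 more) — no
C: has egg white, so not egg-free — no
D: has cashew, so not tree-nut-free — reject
E: has sesame, so not sesame-free — no
F: has barley malt, so not Whole30-style; has anchovy, so not vegetarian (and 1 more) — out
G: has gelatin, so not vegetarian — out
H: has egg yolk, so not egg-free; has almond, so not tree-nut-free — out
I: works as a structure, no sesame, vegetarian — valid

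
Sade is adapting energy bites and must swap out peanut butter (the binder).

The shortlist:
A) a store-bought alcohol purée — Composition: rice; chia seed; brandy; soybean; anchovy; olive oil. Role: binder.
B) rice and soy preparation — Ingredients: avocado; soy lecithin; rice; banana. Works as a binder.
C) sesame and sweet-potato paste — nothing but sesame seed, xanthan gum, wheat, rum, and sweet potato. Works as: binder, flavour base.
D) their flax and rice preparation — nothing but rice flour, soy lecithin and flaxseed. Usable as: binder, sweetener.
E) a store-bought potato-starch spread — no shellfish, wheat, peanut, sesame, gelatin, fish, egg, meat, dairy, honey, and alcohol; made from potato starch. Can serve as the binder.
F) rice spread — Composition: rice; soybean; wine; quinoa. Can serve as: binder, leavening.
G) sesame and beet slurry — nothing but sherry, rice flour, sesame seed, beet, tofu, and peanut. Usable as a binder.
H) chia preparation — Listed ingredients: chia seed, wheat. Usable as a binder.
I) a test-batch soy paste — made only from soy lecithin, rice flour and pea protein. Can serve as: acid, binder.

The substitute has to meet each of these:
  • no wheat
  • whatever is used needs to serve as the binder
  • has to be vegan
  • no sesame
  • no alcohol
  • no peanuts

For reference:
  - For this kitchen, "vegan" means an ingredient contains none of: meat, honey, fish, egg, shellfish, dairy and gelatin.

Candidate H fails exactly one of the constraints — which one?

wheat-free

usable as a binder: satisfied
vegan: satisfied
sesame-free: satisfied
alcohol-free: satisfied
peanut-free: satisfied
wheat-free: has wheat — fails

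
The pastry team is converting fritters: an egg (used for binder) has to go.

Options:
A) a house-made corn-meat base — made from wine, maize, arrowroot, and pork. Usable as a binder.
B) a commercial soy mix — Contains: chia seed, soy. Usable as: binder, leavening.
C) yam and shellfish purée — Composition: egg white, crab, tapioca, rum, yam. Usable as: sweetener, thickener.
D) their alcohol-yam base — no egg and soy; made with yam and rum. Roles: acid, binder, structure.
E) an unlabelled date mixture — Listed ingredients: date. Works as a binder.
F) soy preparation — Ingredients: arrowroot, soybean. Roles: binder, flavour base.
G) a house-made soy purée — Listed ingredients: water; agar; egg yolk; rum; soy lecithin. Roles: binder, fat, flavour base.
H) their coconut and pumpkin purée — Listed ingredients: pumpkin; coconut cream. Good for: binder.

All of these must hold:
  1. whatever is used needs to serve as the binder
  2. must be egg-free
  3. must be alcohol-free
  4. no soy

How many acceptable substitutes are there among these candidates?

A: has wine, so not alcohol-free — no
B: has soy, so not soy-free — out
C: not usable as a binder; has rum, so not alcohol-free (and 1 more) — no
D: has rum, so not alcohol-free — reject
E: only date; none excluded — valid
F: has soybean, so not soy-free — out
G: has rum, so not alcohol-free; has soy lecithin, so not soy-free (and 1 more) — out
H: only coconut cream and pumpkin; none excluded — keep

2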